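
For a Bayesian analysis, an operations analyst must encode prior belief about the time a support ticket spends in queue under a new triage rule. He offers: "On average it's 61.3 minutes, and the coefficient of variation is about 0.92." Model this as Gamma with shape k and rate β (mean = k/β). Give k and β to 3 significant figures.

For Gamma(k, rate β): mean = k/β, variance = k/β², so CV = 1/√k.
CV = 0.92, hence k = 1/CV² = 1.18.
Then β = k/mean = 1.18/61.3 = 0.0193.

k ≈ 1.18, β ≈ 0.0193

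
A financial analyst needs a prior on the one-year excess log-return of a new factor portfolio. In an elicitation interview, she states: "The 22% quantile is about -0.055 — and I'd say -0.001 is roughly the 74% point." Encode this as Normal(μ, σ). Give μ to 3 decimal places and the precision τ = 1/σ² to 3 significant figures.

μ = -0.026, τ = 687

The p-quantile of Normal(μ,σ) is μ + z_p·σ, with z_{0.22} = -0.7722 and z_{0.74} = 0.6433.
Eliminate σ: μ = (z₂·x₁ − z₁·x₂)/(z₂ − z₁) = (0.6433·-0.055 − (-0.7722)·-0.001)/1.416 = -0.026.
Then σ = (x₂ − x₁)/(z₂ − z₁) = (-0.001 − -0.055)/1.416 = 0.038.
Precision τ = 1/σ² = 1/0.03815² = 687.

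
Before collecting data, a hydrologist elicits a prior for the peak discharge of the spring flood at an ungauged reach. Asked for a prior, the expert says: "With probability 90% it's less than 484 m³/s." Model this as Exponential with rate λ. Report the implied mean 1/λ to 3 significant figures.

mean ≈ 210 m³/s

P(T < 484.0) = 1 − e^(−λ·484.0) = 0.9, so λ = −ln(1−0.9)/484.0 = −ln(0.1)/484.0 = 0.00476.
Mean = 1/λ = 210 m³/s.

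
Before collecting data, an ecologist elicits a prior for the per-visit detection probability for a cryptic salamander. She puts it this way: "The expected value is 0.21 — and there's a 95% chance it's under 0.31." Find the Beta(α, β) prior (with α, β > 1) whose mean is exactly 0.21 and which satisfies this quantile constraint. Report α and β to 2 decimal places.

α ≈ 10.53, β ≈ 39.60

With mean 0.21 fixed, write α = 0.21s, β = 0.79s where s = α+β.
Need P(θ < 0.31) = 0.95 under Beta(0.21s, 0.79s). Normal approximation: (q−m)/√(m(1−m)/s) ≈ z_{0.95} = 1.64, so s ≈ 0.21·0.79·(1.64)²/(0.31−0.21)² = 44.9.
At s = 44.9: P(θ<0.31) ≈ 0.941. Adjusting to match 0.95 gives s ≈ 50.13.
So α = 0.21·50.13 ≈ 10.53, β = 0.79·50.13 ≈ 39.60.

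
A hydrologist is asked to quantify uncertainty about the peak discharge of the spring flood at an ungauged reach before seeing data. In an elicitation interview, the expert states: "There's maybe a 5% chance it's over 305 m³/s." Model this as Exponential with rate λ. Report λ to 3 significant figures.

P(T > 305.0) = e^(−λ·305.0) = 0.05, so λ = −ln(0.05)/305.0 = 0.00982.

λ ≈ 0.00982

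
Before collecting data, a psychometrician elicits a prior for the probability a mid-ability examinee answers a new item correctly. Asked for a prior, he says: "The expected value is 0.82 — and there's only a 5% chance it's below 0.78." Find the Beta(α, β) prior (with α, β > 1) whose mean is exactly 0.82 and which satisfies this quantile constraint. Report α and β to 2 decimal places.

α ≈ 218.18, β ≈ 47.89

With mean 0.82 fixed, write α = 0.82s, β = 0.18s where s = α+β.
Need P(θ < 0.78) = 0.05 under Beta(0.82s, 0.18s). Normal approximation: (q−m)/√(m(1−m)/s) ≈ z_{0.05} = -1.64, so s ≈ 0.82·0.18·(-1.64)²/(0.78−0.82)² = 249.6.
At s = 249.6: P(θ<0.78) ≈ 0.055. Adjusting to match 0.05 gives s ≈ 266.08.
So α = 0.82·266.08 ≈ 218.18, β = 0.18·266.08 ≈ 47.89.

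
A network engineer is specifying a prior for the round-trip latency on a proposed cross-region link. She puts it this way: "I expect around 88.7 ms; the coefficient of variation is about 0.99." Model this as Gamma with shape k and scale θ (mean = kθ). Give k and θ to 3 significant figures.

For Gamma(k, scale θ): mean = kθ, variance = kθ², so CV = 1/√k.
CV = 0.99, hence k = 1/CV² = 1.02.
Then θ = mean/k = 88.7/1.02 = 86.9.

k ≈ 1.02, θ ≈ 86.9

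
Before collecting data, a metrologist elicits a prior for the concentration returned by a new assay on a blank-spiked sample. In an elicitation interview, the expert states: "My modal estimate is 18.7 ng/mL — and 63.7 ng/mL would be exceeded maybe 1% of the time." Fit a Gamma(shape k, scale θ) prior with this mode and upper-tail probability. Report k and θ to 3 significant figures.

k ≈ 3.9, θ ≈ 6.44

Gamma(k,θ) with k>1 has mode (k−1)θ, so θ = 18.7/(k−1).
Need P(X < 63.7) = 0.99 with θ tied to k this way. Start at k = 2, θ = 18.7: P(X<63.7) ≈ 0.854.
Too low — raise k to concentrate. Iterating converges to k ≈ 3.9.
Then θ = 18.7/(3.9−1) ≈ 6.44.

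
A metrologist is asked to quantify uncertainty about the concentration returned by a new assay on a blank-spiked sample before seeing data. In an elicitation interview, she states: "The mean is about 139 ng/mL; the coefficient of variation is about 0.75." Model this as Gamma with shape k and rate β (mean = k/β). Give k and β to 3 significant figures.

k ≈ 1.78, β ≈ 0.0128

For Gamma(k, rate β): mean = k/β, variance = k/β², so CV = 1/√k.
CV = 0.75, hence k = 1/CV² = 1.78.
Then β = k/mean = 1.78/139 = 0.0128.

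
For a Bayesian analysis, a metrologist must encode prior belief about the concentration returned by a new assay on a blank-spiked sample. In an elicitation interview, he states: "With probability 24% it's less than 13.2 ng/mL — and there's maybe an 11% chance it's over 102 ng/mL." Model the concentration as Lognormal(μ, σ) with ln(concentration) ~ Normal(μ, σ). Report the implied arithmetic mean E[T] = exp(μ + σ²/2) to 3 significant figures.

E[T] ≈ 48.8 ng/mL

If T ~ Lognormal(μ,σ) then ln T ~ Normal(μ,σ), so the p-quantile of ln T is μ + z_p·σ.
ln(13.2) = 2.58 and ln(102) = 4.625; z_{0.24} = -0.7063, z_{0.89} = 1.227.
σ = (4.625 − 2.58)/(1.227 − (-0.7063)) = 1.058.
μ = 2.58 − (-0.7063)·1.058 = 3.327.
E[T] = exp(μ + σ²/2) = exp(3.327 + 0.5596) = 48.8 ng/mL.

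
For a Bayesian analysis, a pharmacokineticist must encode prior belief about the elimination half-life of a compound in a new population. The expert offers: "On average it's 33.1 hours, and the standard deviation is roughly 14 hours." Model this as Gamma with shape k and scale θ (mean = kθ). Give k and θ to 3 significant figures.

For Gamma(k, scale θ): mean = kθ, variance = kθ², so CV = 1/√k.
CV = SD/mean = 14/33.1 = 0.423, hence k = 1/CV² = 5.59.
Then θ = mean/k = 33.1/5.59 = 5.92.

k ≈ 5.59, θ ≈ 5.92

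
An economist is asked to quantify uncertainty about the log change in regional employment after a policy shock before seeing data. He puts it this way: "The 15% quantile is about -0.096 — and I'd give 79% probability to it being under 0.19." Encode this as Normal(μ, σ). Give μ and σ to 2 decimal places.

μ = 0.06, σ = 0.16

The p-quantile of Normal(μ,σ) is μ + z_p·σ, with z_{0.15} = -1.036 and z_{0.79} = 0.8064.
Eliminate σ: μ = (z₂·x₁ − z₁·x₂)/(z₂ − z₁) = (0.8064·-0.096 − (-1.036)·0.19)/1.843 = 0.06.
Then σ = (x₂ − x₁)/(z₂ − z₁) = (0.19 − -0.096)/1.843 = 0.16.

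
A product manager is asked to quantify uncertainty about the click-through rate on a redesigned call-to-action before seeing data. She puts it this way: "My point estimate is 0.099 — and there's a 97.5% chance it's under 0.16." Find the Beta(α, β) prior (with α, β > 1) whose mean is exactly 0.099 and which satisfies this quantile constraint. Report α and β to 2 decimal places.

With mean 0.099 fixed, write α = 0.099s, β = 0.901s where s = α+β.
Need P(θ < 0.16) = 0.975 under Beta(0.099s, 0.901s). Normal approximation: (q−m)/√(m(1−m)/s) ≈ z_{0.975} = 1.96, so s ≈ 0.099·0.901·(1.96)²/(0.16−0.099)² = 92.1.
At s = 92.1: P(θ<0.16) ≈ 0.963. Adjusting to match 0.975 gives s ≈ 113.40.
So α = 0.099·113.40 ≈ 11.23, β = 0.901·113.40 ≈ 102.17.

α ≈ 11.23, β ≈ 102.17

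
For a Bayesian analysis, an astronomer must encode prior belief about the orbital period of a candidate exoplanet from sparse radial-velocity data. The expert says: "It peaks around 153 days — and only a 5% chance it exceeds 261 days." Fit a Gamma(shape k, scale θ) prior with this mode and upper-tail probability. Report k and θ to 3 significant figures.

Gamma(k,θ) with k>1 has mode (k−1)θ, so θ = 153/(k−1).
Need P(X < 261) = 0.95 with θ tied to k this way. Start at k = 2, θ = 153: P(X<261) ≈ 0.509.
Too low — raise k to concentrate. Iterating converges to k ≈ 10.8.
Then θ = 153/(10.8−1) ≈ 15.6.

k ≈ 10.8, θ ≈ 15.6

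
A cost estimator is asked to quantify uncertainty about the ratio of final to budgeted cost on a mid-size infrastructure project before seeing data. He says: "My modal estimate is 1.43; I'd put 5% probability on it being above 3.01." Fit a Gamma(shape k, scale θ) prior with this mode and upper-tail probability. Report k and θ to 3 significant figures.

Gamma(k,θ) with k>1 has mode (k−1)θ, so θ = 1.43/(k−1).
Need P(X < 3.01) = 0.95 with θ tied to k this way. Start at k = 2, θ = 1.43: P(X<3.01) ≈ 0.622.
Too low — raise k to concentrate. Iterating converges to k ≈ 5.98.
Then θ = 1.43/(5.98−1) ≈ 0.287.

k ≈ 5.98, θ ≈ 0.287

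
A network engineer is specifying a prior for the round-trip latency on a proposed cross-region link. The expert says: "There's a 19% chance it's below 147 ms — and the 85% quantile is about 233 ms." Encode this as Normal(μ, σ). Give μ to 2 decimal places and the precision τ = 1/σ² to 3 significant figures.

μ = 186.44, τ = 0.000495

The p-quantile of Normal(μ,σ) is μ + z_p·σ, with z_{0.19} = -0.8779 and z_{0.85} = 1.036.
Eliminate σ: μ = (z₂·x₁ − z₁·x₂)/(z₂ − z₁) = (1.036·147 − (-0.8779)·233)/1.914 = 186.44.
Then σ = (x₂ − x₁)/(z₂ − z₁) = (233 − 147)/1.914 = 44.92.
Precision τ = 1/σ² = 1/44.92² = 0.000495.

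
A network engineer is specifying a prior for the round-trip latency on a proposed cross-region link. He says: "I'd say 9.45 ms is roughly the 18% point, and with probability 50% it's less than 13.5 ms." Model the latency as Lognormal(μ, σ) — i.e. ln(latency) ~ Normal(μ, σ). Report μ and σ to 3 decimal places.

μ ≈ 2.603, σ ≈ 0.390

If T ~ Lognormal(μ,σ) then ln T ~ Normal(μ,σ), so the p-quantile of ln T is μ + z_p·σ.
ln(9.45) = 2.246 and ln(13.5) = 2.603; z_{0.18} = -0.9154, z_{0.5} = 0.
σ = (2.603 − 2.246)/(0 − (-0.9154)) = 0.390.
μ = 2.246 − (-0.9154)·0.390 = 2.603.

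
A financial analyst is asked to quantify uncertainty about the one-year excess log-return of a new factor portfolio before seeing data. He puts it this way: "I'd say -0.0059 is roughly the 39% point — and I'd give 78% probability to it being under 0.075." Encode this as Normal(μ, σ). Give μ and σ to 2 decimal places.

μ = 0.02, σ = 0.08

For Normal(μ,σ), the p-quantile is μ + z_p·σ. Here z_{0.39} = -0.2793, z_{0.78} = 0.7722.
So -0.0059 = μ − 0.2793σ and 0.075 = μ + 0.7722σ.
Subtracting: σ = (0.075 − -0.0059)/(0.7722 − (-0.2793)) = 0.08.
Then μ = -0.0059 − (-0.2793)·0.08 = 0.02.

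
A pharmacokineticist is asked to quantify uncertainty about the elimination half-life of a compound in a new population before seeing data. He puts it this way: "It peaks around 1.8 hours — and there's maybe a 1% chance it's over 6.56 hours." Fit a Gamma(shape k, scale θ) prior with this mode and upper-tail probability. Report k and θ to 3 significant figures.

Gamma(k,θ) with k>1 has mode (k−1)θ, so θ = 1.8/(k−1).
Need P(X < 6.56) = 0.99 with θ tied to k this way. Start at k = 2, θ = 1.8: P(X<6.56) ≈ 0.879.
Too low — raise k to concentrate. Iterating converges to k ≈ 3.56.
Then θ = 1.8/(3.56−1) ≈ 0.702.

k ≈ 3.56, θ ≈ 0.702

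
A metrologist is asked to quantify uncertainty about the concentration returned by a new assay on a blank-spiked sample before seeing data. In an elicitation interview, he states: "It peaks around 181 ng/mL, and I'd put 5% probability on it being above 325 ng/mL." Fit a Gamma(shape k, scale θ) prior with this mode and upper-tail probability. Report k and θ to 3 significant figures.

k ≈ 9.14, θ ≈ 22.2

Gamma(k,θ) with k>1 has mode (k−1)θ, so θ = 181/(k−1).
Need P(X < 325) = 0.95 with θ tied to k this way. Start at k = 2, θ = 181: P(X<325) ≈ 0.536.
Too low — raise k to concentrate. Iterating converges to k ≈ 9.14.
Then θ = 181/(9.14−1) ≈ 22.2.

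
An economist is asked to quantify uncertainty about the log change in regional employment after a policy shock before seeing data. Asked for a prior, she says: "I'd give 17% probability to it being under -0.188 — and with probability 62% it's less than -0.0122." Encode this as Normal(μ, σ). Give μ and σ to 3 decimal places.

μ = -0.055, σ = 0.140

The p-quantile of Normal(μ,σ) is μ + z_p·σ, with z_{0.17} = -0.9542 and z_{0.62} = 0.3055.
Eliminate σ: μ = (z₂·x₁ − z₁·x₂)/(z₂ − z₁) = (0.3055·-0.188 − (-0.9542)·-0.0122)/1.26 = -0.055.
Then σ = (x₂ − x₁)/(z₂ − z₁) = (-0.0122 − -0.188)/1.26 = 0.140.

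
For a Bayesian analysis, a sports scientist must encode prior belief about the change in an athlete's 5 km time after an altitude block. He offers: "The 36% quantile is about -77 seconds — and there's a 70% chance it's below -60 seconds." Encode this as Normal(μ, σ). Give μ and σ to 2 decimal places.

The p-quantile of Normal(μ,σ) is μ + z_p·σ, with z_{0.36} = -0.3585 and z_{0.7} = 0.5244.
Eliminate σ: μ = (z₂·x₁ − z₁·x₂)/(z₂ − z₁) = (0.5244·-77 − (-0.3585)·-60)/0.8829 = -70.10.
Then σ = (x₂ − x₁)/(z₂ − z₁) = (-60 − -77)/0.8829 = 19.26.

μ = -70.10, σ = 19.26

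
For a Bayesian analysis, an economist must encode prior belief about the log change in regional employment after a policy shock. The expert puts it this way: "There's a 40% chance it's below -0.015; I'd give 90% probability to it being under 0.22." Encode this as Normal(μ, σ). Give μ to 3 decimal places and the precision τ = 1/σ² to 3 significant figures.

μ = 0.024, τ = 42.7

The p-quantile of Normal(μ,σ) is μ + z_p·σ, with z_{0.4} = -0.2533 and z_{0.9} = 1.282.
Eliminate σ: μ = (z₂·x₁ − z₁·x₂)/(z₂ − z₁) = (1.282·-0.015 − (-0.2533)·0.22)/1.535 = 0.024.
Then σ = (x₂ − x₁)/(z₂ − z₁) = (0.22 − -0.015)/1.535 = 0.153.
Precision τ = 1/σ² = 1/0.1531² = 42.7.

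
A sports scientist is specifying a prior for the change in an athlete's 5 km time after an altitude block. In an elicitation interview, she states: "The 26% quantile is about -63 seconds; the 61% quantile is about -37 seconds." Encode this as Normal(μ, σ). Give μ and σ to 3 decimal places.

μ = -44.871, σ = 28.179

For Normal(μ,σ), the p-quantile is μ + z_p·σ. Here z_{0.26} = -0.6433, z_{0.61} = 0.2793.
So -63 = μ − 0.6433σ and -37 = μ + 0.2793σ.
Subtracting: σ = (-37 − -63)/(0.2793 − (-0.6433)) = 28.179.
Then μ = -63 − (-0.6433)·28.179 = -44.871.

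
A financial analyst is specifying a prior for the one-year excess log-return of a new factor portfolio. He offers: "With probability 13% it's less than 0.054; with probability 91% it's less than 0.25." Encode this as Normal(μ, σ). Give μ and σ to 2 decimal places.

The p-quantile of Normal(μ,σ) is μ + z_p·σ, with z_{0.13} = -1.126 and z_{0.91} = 1.341.
Eliminate σ: μ = (z₂·x₁ − z₁·x₂)/(z₂ − z₁) = (1.341·0.054 − (-1.126)·0.25)/2.467 = 0.14.
Then σ = (x₂ − x₁)/(z₂ − z₁) = (0.25 − 0.054)/2.467 = 0.08.

μ = 0.14, σ = 0.08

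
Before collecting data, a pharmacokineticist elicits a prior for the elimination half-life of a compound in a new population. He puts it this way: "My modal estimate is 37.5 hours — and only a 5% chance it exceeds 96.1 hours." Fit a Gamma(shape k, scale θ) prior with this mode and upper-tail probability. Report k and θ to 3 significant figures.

Gamma(k,θ) with k>1 has mode (k−1)θ, so θ = 37.5/(k−1).
Need P(X < 96.1) = 0.95 with θ tied to k this way. Start at k = 2, θ = 37.5: P(X<96.1) ≈ 0.725.
Too low — raise k to concentrate. Iterating converges to k ≈ 4.06.
Then θ = 37.5/(4.06−1) ≈ 12.3.

k ≈ 4.06, θ ≈ 12.3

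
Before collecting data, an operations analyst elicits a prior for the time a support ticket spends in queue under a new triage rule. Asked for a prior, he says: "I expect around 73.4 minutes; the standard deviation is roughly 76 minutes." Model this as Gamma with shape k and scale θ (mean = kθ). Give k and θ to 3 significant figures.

k ≈ 0.933, θ ≈ 78.7

For Gamma(k, scale θ): mean = kθ, variance = kθ², so CV = 1/√k.
CV = SD/mean = 76/73.4 = 1.035, hence k = 1/CV² = 0.933.
Then θ = mean/k = 73.4/0.933 = 78.7.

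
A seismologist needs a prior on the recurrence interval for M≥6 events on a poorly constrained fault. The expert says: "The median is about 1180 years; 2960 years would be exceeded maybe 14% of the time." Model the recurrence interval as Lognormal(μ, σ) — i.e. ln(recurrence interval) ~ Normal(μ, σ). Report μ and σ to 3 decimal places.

If T ~ Lognormal(μ,σ) then ln T ~ Normal(μ,σ), so the p-quantile of ln T is μ + z_p·σ.
ln(1180) = 7.073 and ln(2960) = 7.993; z_{0.5} = 0, z_{0.86} = 1.08.
σ = (7.993 − 7.073)/(1.08 − (0)) = 0.851.
μ = 7.073 − (0)·0.851 = 7.073.

μ ≈ 7.073, σ ≈ 0.851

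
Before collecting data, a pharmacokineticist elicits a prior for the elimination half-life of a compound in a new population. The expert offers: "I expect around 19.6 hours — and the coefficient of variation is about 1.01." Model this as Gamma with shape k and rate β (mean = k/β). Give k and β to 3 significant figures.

k ≈ 0.98, β ≈ 0.05

For Gamma(k, rate β): mean = k/β, variance = k/β², so CV = 1/√k.
CV = 1.01, hence k = 1/CV² = 0.98.
Then β = k/mean = 0.98/19.6 = 0.05.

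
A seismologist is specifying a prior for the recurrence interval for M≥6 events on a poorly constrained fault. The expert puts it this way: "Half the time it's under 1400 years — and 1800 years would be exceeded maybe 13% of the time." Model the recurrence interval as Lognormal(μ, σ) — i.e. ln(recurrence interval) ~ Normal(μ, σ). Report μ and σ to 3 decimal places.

If T ~ Lognormal(μ,σ) then ln T ~ Normal(μ,σ), so the p-quantile of ln T is μ + z_p·σ.
ln(1400) = 7.244 and ln(1800) = 7.496; z_{0.5} = 0, z_{0.87} = 1.126.
σ = (7.496 − 7.244)/(1.126 − (0)) = 0.223.
μ = 7.244 − (0)·0.223 = 7.244.

μ ≈ 7.244, σ ≈ 0.223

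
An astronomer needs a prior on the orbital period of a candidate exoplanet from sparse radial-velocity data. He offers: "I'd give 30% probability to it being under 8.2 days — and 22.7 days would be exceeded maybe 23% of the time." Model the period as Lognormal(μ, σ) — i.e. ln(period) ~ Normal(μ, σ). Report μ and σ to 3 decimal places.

μ ≈ 2.527, σ ≈ 0.806

If T ~ Lognormal(μ,σ) then ln T ~ Normal(μ,σ), so the p-quantile of ln T is μ + z_p·σ.
ln(8.2) = 2.104 and ln(22.7) = 3.122; z_{0.3} = -0.5244, z_{0.77} = 0.7388.
σ = (3.122 − 2.104)/(0.7388 − (-0.5244)) = 0.806.
μ = 2.104 − (-0.5244)·0.806 = 2.527.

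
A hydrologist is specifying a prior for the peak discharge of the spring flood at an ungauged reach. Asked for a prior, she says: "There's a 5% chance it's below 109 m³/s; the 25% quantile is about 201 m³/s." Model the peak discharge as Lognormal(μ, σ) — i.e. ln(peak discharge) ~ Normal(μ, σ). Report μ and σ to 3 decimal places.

μ ≈ 5.729, σ ≈ 0.631

If T ~ Lognormal(μ,σ) then ln T ~ Normal(μ,σ), so the p-quantile of ln T is μ + z_p·σ.
ln(109) = 4.691 and ln(201) = 5.303; z_{0.05} = -1.645, z_{0.25} = -0.6745.
σ = (5.303 − 4.691)/(-0.6745 − (-1.645)) = 0.631.
μ = 4.691 − (-1.645)·0.631 = 5.729.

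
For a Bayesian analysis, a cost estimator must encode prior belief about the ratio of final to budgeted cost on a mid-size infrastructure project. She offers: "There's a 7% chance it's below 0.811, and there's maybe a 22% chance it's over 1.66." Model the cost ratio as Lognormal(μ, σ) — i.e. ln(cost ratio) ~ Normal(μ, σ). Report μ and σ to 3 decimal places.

If T ~ Lognormal(μ,σ) then ln T ~ Normal(μ,σ), so the p-quantile of ln T is μ + z_p·σ.
ln(0.811) = -0.2095 and ln(1.66) = 0.5068; z_{0.07} = -1.476, z_{0.78} = 0.7722.
σ = (0.5068 − -0.2095)/(0.7722 − (-1.476)) = 0.319.
μ = -0.2095 − (-1.476)·0.319 = 0.261.

μ ≈ 0.261, σ ≈ 0.319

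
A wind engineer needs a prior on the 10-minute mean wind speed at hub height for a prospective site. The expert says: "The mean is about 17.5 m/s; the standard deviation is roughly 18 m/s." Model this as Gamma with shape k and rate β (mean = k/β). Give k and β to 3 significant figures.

For Gamma(k, rate β): mean = k/β, variance = k/β², so CV = 1/√k.
CV = SD/mean = 18/17.5 = 1.029, hence k = 1/CV² = 0.945.
Then β = k/mean = 0.945/17.5 = 0.054.

k ≈ 0.945, β ≈ 0.054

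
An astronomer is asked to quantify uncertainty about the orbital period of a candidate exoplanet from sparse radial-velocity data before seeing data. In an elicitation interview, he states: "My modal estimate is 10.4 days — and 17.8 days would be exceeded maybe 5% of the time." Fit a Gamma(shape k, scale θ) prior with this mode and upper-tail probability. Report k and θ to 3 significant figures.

Gamma(k,θ) with k>1 has mode (k−1)θ, so θ = 10.4/(k−1).
Need P(X < 17.8) = 0.95 with θ tied to k this way. Start at k = 2, θ = 10.4: P(X<17.8) ≈ 0.510.
Too low — raise k to concentrate. Iterating converges to k ≈ 10.7.
Then θ = 10.4/(10.7−1) ≈ 1.08.

k ≈ 10.7, θ ≈ 1.08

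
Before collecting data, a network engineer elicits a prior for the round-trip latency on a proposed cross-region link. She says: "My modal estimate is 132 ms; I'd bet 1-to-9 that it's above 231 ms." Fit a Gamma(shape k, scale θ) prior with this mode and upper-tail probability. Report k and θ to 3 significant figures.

k ≈ 7.06, θ ≈ 21.8

Gamma(k,θ) with k>1 has mode (k−1)θ, so θ = 132/(k−1).
Need P(X < 231) = 0.9 with θ tied to k this way. Start at k = 2, θ = 132: P(X<231) ≈ 0.522.
Too low — raise k to concentrate. Iterating converges to k ≈ 7.06.
Then θ = 132/(7.06−1) ≈ 21.8.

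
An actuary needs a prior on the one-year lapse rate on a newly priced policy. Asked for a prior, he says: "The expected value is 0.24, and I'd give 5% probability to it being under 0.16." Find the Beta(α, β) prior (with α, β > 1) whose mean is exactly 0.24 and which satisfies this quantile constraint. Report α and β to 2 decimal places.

With mean 0.24 fixed, write α = 0.24s, β = 0.76s where s = α+β.
Need P(θ < 0.16) = 0.05 under Beta(0.24s, 0.76s). Normal approximation: (q−m)/√(m(1−m)/s) ≈ z_{0.05} = -1.64, so s ≈ 0.24·0.76·(-1.64)²/(0.16−0.24)² = 77.1.
At s = 77.1: P(θ<0.16) ≈ 0.039. Adjusting to match 0.05 gives s ≈ 68.11.
So α = 0.24·68.11 ≈ 16.35, β = 0.76·68.11 ≈ 51.76.

α ≈ 16.35, β ≈ 51.76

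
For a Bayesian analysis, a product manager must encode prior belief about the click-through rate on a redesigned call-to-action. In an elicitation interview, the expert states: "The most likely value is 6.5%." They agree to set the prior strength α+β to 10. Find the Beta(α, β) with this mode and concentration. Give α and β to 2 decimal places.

For α,β > 1 the Beta mode is (α−1)/(α+β−2). With α+β = 10, the mode is (α−1)/8.
Set (α−1)/8 = 0.065 → α = 1 + 0.065·8 = 1.52.
β = 10 − α = 8.48.

α = 1.52, β = 8.48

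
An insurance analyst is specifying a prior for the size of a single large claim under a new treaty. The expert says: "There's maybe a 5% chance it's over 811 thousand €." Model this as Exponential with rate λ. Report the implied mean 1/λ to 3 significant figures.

P(T > 811.0) = e^(−λ·811.0) = 0.05, so λ = −ln(0.05)/811.0 = 0.00369.
Mean = 1/λ = 271 thousand €.

mean ≈ 271 thousand €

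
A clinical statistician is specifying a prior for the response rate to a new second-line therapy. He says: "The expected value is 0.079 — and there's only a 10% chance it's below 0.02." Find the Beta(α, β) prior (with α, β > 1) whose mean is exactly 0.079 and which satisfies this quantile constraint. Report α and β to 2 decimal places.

α ≈ 1.80, β ≈ 21.02

With mean 0.079 fixed, write α = 0.079s, β = 0.921s where s = α+β.
Need P(θ < 0.02) = 0.1 under Beta(0.079s, 0.921s). Normal approximation: (q−m)/√(m(1−m)/s) ≈ z_{0.1} = -1.28, so s ≈ 0.079·0.921·(-1.28)²/(0.02−0.079)² = 34.3.
At s = 34.3: P(θ<0.02) ≈ 0.047. Adjusting to match 0.1 gives s ≈ 22.83.
So α = 0.079·22.83 ≈ 1.80, β = 0.921·22.83 ≈ 21.02.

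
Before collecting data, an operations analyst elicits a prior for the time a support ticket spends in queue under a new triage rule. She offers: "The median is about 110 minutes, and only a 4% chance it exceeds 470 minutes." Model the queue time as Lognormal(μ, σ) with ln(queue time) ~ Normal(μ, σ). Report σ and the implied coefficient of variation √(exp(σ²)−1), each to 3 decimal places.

If T ~ Lognormal(μ,σ) then ln T ~ Normal(μ,σ), so the p-quantile of ln T is μ + z_p·σ.
ln(110) = 4.7 and ln(470) = 6.153; z_{0.5} = 0, z_{0.96} = 1.751.
σ = (6.153 − 4.7)/(1.751 − (0)) = 0.830.
μ = 4.7 − (0)·0.830 = 4.700.
CV = √(exp(σ²)−1) = √(exp(0.6881)−1) = 0.995.

σ ≈ 0.830, CV ≈ 0.995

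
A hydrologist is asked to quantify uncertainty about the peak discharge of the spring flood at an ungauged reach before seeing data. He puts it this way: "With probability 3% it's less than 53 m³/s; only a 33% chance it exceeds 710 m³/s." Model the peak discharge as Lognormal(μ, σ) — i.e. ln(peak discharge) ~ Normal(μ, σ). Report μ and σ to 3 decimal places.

μ ≈ 6.073, σ ≈ 1.118

If T ~ Lognormal(μ,σ) then ln T ~ Normal(μ,σ), so the p-quantile of ln T is μ + z_p·σ.
ln(53) = 3.97 and ln(710) = 6.565; z_{0.03} = -1.881, z_{0.67} = 0.4399.
σ = (6.565 − 3.97)/(0.4399 − (-1.881)) = 1.118.
μ = 3.97 − (-1.881)·1.118 = 6.073.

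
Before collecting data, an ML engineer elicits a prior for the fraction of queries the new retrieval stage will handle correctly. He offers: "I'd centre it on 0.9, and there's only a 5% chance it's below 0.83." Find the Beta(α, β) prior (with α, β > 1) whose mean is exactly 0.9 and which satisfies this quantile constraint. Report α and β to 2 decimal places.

With mean 0.9 fixed, write α = 0.9s, β = 0.1s where s = α+β.
Need P(θ < 0.83) = 0.05 under Beta(0.9s, 0.1s). Normal approximation: (q−m)/√(m(1−m)/s) ≈ z_{0.05} = -1.64, so s ≈ 0.9·0.1·(-1.64)²/(0.83−0.9)² = 49.7.
At s = 49.7: P(θ<0.83) ≈ 0.065. Adjusting to match 0.05 gives s ≈ 59.94.
So α = 0.9·59.94 ≈ 53.95, β = 0.1·59.94 ≈ 5.99.

α ≈ 53.95, β ≈ 5.99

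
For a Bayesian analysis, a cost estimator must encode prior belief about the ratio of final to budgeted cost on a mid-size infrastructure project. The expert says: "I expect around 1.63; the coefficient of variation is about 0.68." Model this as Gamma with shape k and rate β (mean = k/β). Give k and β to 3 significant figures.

For Gamma(k, rate β): mean = k/β, variance = k/β², so CV = 1/√k.
CV = 0.68, hence k = 1/CV² = 2.16.
Then β = k/mean = 2.16/1.63 = 1.33.

k ≈ 2.16, β ≈ 1.33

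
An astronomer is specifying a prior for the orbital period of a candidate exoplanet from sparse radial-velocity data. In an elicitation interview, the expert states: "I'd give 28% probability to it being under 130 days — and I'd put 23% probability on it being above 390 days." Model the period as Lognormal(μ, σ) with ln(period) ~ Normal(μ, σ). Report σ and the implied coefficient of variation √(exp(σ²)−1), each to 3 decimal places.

If T ~ Lognormal(μ,σ) then ln T ~ Normal(μ,σ), so the p-quantile of ln T is μ + z_p·σ.
ln(130) = 4.868 and ln(390) = 5.966; z_{0.28} = -0.5828, z_{0.77} = 0.7388.
σ = (5.966 − 4.868)/(0.7388 − (-0.5828)) = 0.831.
μ = 4.868 − (-0.5828)·0.831 = 5.352.
CV = √(exp(σ²)−1) = √(exp(0.6909)−1) = 0.998.

σ ≈ 0.831, CV ≈ 0.998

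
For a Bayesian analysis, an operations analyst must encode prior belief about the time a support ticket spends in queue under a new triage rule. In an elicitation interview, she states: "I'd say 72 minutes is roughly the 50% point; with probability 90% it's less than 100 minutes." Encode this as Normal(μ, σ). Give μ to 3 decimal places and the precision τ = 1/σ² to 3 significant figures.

μ = 72.000, τ = 0.00209

For Normal(μ,σ), the p-quantile is μ + z_p·σ. Here z_{0.5} = 0, z_{0.9} = 1.282.
So 72 = μ + 0σ and 100 = μ + 1.282σ.
Subtracting: σ = (100 − 72)/(1.282 − (0)) = 21.849.
Then μ = 72 − (0)·21.849 = 72.000.
Precision τ = 1/σ² = 1/21.85² = 0.00209.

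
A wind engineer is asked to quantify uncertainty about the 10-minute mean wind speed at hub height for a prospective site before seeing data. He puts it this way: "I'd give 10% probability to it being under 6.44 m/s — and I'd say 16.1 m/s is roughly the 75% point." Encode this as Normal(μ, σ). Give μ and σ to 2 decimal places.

The p-quantile of Normal(μ,σ) is μ + z_p·σ, with z_{0.1} = -1.282 and z_{0.75} = 0.6745.
Eliminate σ: μ = (z₂·x₁ − z₁·x₂)/(z₂ − z₁) = (0.6745·6.44 − (-1.282)·16.1)/1.956 = 12.77.
Then σ = (x₂ − x₁)/(z₂ − z₁) = (16.1 − 6.44)/1.956 = 4.94.

μ = 12.77, σ = 4.94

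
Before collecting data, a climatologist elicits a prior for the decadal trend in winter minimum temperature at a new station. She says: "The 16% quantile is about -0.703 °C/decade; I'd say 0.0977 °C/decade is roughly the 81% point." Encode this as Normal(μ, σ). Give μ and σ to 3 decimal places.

μ = -0.278, σ = 0.428

The p-quantile of Normal(μ,σ) is μ + z_p·σ, with z_{0.16} = -0.9945 and z_{0.81} = 0.8779.
Eliminate σ: μ = (z₂·x₁ − z₁·x₂)/(z₂ − z₁) = (0.8779·-0.703 − (-0.9945)·0.0977)/1.872 = -0.278.
Then σ = (x₂ − x₁)/(z₂ − z₁) = (0.0977 − -0.703)/1.872 = 0.428.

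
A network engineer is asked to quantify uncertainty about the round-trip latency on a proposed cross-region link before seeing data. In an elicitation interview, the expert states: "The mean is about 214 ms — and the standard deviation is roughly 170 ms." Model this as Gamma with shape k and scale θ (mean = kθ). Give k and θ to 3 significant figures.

For Gamma(k, scale θ): mean = kθ, variance = kθ², so CV = 1/√k.
CV = SD/mean = 170/214 = 0.7944, hence k = 1/CV² = 1.58.
Then θ = mean/k = 214/1.58 = 135.

k ≈ 1.58, θ ≈ 135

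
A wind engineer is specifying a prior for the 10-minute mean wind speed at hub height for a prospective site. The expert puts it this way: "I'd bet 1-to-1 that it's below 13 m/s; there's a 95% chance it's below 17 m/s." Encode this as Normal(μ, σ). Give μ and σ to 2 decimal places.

For Normal(μ,σ), the p-quantile is μ + z_p·σ. Here z_{0.5} = 0, z_{0.95} = 1.645.
So 13 = μ + 0σ and 17 = μ + 1.645σ.
Subtracting: σ = (17 − 13)/(1.645 − (0)) = 2.43.
Then μ = 13 − (0)·2.43 = 13.00.

μ = 13.00, σ = 2.43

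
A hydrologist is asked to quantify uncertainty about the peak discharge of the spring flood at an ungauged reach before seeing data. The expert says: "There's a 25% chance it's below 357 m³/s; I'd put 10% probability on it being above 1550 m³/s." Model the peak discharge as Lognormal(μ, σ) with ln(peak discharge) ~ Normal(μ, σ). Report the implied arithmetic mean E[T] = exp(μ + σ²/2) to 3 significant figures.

If T ~ Lognormal(μ,σ) then ln T ~ Normal(μ,σ), so the p-quantile of ln T is μ + z_p·σ.
ln(357) = 5.878 and ln(1550) = 7.346; z_{0.25} = -0.6745, z_{0.9} = 1.282.
σ = (7.346 − 5.878)/(1.282 − (-0.6745)) = 0.751.
μ = 5.878 − (-0.6745)·0.751 = 6.384.
E[T] = exp(μ + σ²/2) = exp(6.384 + 0.2817) = 785 m³/s.

E[T] ≈ 785 m³/s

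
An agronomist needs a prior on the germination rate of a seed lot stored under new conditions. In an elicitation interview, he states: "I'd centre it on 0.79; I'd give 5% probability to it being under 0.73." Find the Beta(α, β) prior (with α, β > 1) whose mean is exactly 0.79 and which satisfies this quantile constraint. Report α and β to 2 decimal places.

α ≈ 106.05, β ≈ 28.19

With mean 0.79 fixed, write α = 0.79s, β = 0.21s where s = α+β.
Need P(θ < 0.73) = 0.05 under Beta(0.79s, 0.21s). Normal approximation: (q−m)/√(m(1−m)/s) ≈ z_{0.05} = -1.64, so s ≈ 0.79·0.21·(-1.64)²/(0.73−0.79)² = 124.7.
At s = 124.7: P(θ<0.73) ≈ 0.056. Adjusting to match 0.05 gives s ≈ 134.24.
So α = 0.79·134.24 ≈ 106.05, β = 0.21·134.24 ≈ 28.19.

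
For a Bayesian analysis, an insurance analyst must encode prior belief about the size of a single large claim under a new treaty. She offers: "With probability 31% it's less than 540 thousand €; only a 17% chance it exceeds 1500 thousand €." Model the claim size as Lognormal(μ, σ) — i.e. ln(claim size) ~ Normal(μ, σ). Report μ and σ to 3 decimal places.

If T ~ Lognormal(μ,σ) then ln T ~ Normal(μ,σ), so the p-quantile of ln T is μ + z_p·σ.
ln(540) = 6.292 and ln(1500) = 7.313; z_{0.31} = -0.4959, z_{0.83} = 0.9542.
σ = (7.313 − 6.292)/(0.9542 − (-0.4959)) = 0.705.
μ = 6.292 − (-0.4959)·0.705 = 6.641.

μ ≈ 6.641, σ ≈ 0.705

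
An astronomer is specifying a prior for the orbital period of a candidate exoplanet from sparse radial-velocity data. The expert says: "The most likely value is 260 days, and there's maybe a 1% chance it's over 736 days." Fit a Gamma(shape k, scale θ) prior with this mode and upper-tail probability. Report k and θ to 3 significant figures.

Gamma(k,θ) with k>1 has mode (k−1)θ, so θ = 260/(k−1).
Need P(X < 736) = 0.99 with θ tied to k this way. Start at k = 2, θ = 260: P(X<736) ≈ 0.774.
Too low — raise k to concentrate. Iterating converges to k ≈ 5.22.
Then θ = 260/(5.22−1) ≈ 61.7.

k ≈ 5.22, θ ≈ 61.7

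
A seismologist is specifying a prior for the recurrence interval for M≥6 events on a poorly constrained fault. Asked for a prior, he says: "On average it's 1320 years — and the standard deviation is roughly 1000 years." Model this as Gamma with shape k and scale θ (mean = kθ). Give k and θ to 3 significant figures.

For Gamma(k, scale θ): mean = kθ, variance = kθ², so CV = 1/√k.
CV = SD/mean = 1000/1320 = 0.7576, hence k = 1/CV² = 1.74.
Then θ = mean/k = 1320/1.74 = 758.

k ≈ 1.74, θ ≈ 758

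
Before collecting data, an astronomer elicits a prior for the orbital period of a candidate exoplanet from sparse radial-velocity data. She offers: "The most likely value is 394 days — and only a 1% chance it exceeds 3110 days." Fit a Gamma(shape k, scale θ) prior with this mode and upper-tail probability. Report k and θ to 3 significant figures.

k ≈ 1.79, θ ≈ 498

Gamma(k,θ) with k>1 has mode (k−1)θ, so θ = 394/(k−1).
Need P(X < 3110) = 0.99 with θ tied to k this way. Start at k = 2, θ = 394: P(X<3110) ≈ 0.997.
Too high — lower k to spread out. Iterating converges to k ≈ 1.79.
Then θ = 394/(1.79−1) ≈ 498.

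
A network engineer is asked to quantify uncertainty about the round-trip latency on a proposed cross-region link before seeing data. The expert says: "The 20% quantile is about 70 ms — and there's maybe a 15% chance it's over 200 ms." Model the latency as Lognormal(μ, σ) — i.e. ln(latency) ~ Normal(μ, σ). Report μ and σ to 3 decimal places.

If T ~ Lognormal(μ,σ) then ln T ~ Normal(μ,σ), so the p-quantile of ln T is μ + z_p·σ.
ln(70) = 4.248 and ln(200) = 5.298; z_{0.2} = -0.8416, z_{0.85} = 1.036.
σ = (5.298 − 4.248)/(1.036 − (-0.8416)) = 0.559.
μ = 4.248 − (-0.8416)·0.559 = 4.719.

μ ≈ 4.719, σ ≈ 0.559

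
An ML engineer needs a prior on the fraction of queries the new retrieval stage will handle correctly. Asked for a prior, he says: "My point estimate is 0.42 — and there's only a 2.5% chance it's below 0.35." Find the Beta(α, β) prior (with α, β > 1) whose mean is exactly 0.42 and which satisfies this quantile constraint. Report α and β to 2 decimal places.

With mean 0.42 fixed, write α = 0.42s, β = 0.58s where s = α+β.
Need P(θ < 0.35) = 0.025 under Beta(0.42s, 0.58s). Normal approximation: (q−m)/√(m(1−m)/s) ≈ z_{0.025} = -1.96, so s ≈ 0.42·0.58·(-1.96)²/(0.35−0.42)² = 191.0.
At s = 191.0: P(θ<0.35) ≈ 0.023. Adjusting to match 0.025 gives s ≈ 185.14.
So α = 0.42·185.14 ≈ 77.76, β = 0.58·185.14 ≈ 107.38.

α ≈ 77.76, β ≈ 107.38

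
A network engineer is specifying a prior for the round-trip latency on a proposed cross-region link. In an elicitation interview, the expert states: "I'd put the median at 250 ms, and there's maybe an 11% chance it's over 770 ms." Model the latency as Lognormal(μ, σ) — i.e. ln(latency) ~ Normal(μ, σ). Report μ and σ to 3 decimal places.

μ ≈ 5.521, σ ≈ 0.917

If T ~ Lognormal(μ,σ) then ln T ~ Normal(μ,σ), so the p-quantile of ln T is μ + z_p·σ.
ln(250) = 5.521 and ln(770) = 6.646; z_{0.5} = 0, z_{0.89} = 1.227.
σ = (6.646 − 5.521)/(1.227 − (0)) = 0.917.
μ = 5.521 − (0)·0.917 = 5.521.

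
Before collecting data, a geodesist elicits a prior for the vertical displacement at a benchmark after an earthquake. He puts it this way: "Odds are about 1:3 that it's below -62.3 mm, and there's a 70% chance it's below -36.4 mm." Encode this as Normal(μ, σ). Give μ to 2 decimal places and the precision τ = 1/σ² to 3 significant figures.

μ = -47.73, τ = 0.00214

The p-quantile of Normal(μ,σ) is μ + z_p·σ, with z_{0.25} = -0.6745 and z_{0.7} = 0.5244.
Eliminate σ: μ = (z₂·x₁ − z₁·x₂)/(z₂ − z₁) = (0.5244·-62.3 − (-0.6745)·-36.4)/1.199 = -47.73.
Then σ = (x₂ − x₁)/(z₂ − z₁) = (-36.4 − -62.3)/1.199 = 21.60.
Precision τ = 1/σ² = 1/21.6² = 0.00214.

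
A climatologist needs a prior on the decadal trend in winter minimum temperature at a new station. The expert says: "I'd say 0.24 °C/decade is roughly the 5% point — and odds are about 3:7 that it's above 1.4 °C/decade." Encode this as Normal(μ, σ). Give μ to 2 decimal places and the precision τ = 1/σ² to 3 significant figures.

The p-quantile of Normal(μ,σ) is μ + z_p·σ, with z_{0.05} = -1.645 and z_{0.7} = 0.5244.
Eliminate σ: μ = (z₂·x₁ − z₁·x₂)/(z₂ − z₁) = (0.5244·0.24 − (-1.645)·1.4)/2.169 = 1.12.
Then σ = (x₂ − x₁)/(z₂ − z₁) = (1.4 − 0.24)/2.169 = 0.53.
Precision τ = 1/σ² = 1/0.5347² = 3.5.

μ = 1.12, τ = 3.5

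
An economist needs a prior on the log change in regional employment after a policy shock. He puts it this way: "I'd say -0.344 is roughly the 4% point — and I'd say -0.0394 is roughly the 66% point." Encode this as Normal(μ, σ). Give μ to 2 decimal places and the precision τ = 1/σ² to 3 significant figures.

μ = -0.10, τ = 50.4

For Normal(μ,σ), the p-quantile is μ + z_p·σ. Here z_{0.04} = -1.751, z_{0.66} = 0.4125.
So -0.344 = μ − 1.751σ and -0.0394 = μ + 0.4125σ.
Subtracting: σ = (-0.0394 − -0.344)/(0.4125 − (-1.751)) = 0.14.
Then μ = -0.344 − (-1.751)·0.14 = -0.10.
Precision τ = 1/σ² = 1/0.1408² = 50.4.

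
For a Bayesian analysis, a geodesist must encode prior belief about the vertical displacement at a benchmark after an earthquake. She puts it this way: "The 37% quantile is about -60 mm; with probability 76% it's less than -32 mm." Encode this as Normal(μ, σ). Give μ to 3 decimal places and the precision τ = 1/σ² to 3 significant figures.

The p-quantile of Normal(μ,σ) is μ + z_p·σ, with z_{0.37} = -0.3319 and z_{0.76} = 0.7063.
Eliminate σ: μ = (z₂·x₁ − z₁·x₂)/(z₂ − z₁) = (0.7063·-60 − (-0.3319)·-32)/1.038 = -51.050.
Then σ = (x₂ − x₁)/(z₂ − z₁) = (-32 − -60)/1.038 = 26.971.
Precision τ = 1/σ² = 1/26.97² = 0.00137.

μ = -51.050, τ = 0.00137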